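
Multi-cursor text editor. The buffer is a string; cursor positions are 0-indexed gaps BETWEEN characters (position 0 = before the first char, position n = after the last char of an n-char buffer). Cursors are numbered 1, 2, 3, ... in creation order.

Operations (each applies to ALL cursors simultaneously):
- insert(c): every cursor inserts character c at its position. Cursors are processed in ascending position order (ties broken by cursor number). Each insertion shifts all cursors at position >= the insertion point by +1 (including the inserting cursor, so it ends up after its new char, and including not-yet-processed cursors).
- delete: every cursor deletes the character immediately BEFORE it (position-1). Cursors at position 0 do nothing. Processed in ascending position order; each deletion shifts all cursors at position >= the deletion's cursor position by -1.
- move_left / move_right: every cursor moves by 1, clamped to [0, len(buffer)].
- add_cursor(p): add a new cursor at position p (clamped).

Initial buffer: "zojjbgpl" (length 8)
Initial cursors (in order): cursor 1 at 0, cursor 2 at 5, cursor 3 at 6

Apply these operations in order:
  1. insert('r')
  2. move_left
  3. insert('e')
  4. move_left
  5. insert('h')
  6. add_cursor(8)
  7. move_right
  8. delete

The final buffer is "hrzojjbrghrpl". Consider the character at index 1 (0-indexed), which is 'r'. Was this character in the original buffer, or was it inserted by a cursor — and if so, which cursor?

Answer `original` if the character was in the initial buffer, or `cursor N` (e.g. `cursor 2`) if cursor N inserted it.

Answer: cursor 1

Derivation:
After op 1 (insert('r')): buffer="rzojjbrgrpl" (len 11), cursors c1@1 c2@7 c3@9, authorship 1.....2.3..
After op 2 (move_left): buffer="rzojjbrgrpl" (len 11), cursors c1@0 c2@6 c3@8, authorship 1.....2.3..
After op 3 (insert('e')): buffer="erzojjbergerpl" (len 14), cursors c1@1 c2@8 c3@11, authorship 11.....22.33..
After op 4 (move_left): buffer="erzojjbergerpl" (len 14), cursors c1@0 c2@7 c3@10, authorship 11.....22.33..
After op 5 (insert('h')): buffer="herzojjbhergherpl" (len 17), cursors c1@1 c2@9 c3@13, authorship 111.....222.333..
After op 6 (add_cursor(8)): buffer="herzojjbhergherpl" (len 17), cursors c1@1 c4@8 c2@9 c3@13, authorship 111.....222.333..
After op 7 (move_right): buffer="herzojjbhergherpl" (len 17), cursors c1@2 c4@9 c2@10 c3@14, authorship 111.....222.333..
After op 8 (delete): buffer="hrzojjbrghrpl" (len 13), cursors c1@1 c2@7 c4@7 c3@10, authorship 11.....2.33..
Authorship (.=original, N=cursor N): 1 1 . . . . . 2 . 3 3 . .
Index 1: author = 1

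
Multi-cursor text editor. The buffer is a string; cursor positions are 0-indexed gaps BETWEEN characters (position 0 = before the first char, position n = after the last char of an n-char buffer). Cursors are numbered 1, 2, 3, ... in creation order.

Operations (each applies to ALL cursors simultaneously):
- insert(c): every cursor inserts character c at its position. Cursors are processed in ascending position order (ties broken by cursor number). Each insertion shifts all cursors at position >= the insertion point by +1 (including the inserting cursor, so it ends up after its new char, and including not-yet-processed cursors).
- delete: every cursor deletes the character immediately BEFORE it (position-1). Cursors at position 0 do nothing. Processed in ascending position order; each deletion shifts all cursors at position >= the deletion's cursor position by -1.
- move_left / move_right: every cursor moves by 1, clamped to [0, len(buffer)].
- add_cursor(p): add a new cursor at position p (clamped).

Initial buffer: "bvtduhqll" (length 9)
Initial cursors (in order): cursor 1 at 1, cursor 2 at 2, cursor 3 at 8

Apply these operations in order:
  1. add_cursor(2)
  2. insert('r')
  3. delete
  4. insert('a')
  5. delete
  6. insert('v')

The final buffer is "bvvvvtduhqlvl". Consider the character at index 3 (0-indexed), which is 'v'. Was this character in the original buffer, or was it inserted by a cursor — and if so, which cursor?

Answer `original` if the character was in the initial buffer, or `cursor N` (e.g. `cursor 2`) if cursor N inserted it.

Answer: cursor 2

Derivation:
After op 1 (add_cursor(2)): buffer="bvtduhqll" (len 9), cursors c1@1 c2@2 c4@2 c3@8, authorship .........
After op 2 (insert('r')): buffer="brvrrtduhqlrl" (len 13), cursors c1@2 c2@5 c4@5 c3@12, authorship .1.24......3.
After op 3 (delete): buffer="bvtduhqll" (len 9), cursors c1@1 c2@2 c4@2 c3@8, authorship .........
After op 4 (insert('a')): buffer="bavaatduhqlal" (len 13), cursors c1@2 c2@5 c4@5 c3@12, authorship .1.24......3.
After op 5 (delete): buffer="bvtduhqll" (len 9), cursors c1@1 c2@2 c4@2 c3@8, authorship .........
After op 6 (insert('v')): buffer="bvvvvtduhqlvl" (len 13), cursors c1@2 c2@5 c4@5 c3@12, authorship .1.24......3.
Authorship (.=original, N=cursor N): . 1 . 2 4 . . . . . . 3 .
Index 3: author = 2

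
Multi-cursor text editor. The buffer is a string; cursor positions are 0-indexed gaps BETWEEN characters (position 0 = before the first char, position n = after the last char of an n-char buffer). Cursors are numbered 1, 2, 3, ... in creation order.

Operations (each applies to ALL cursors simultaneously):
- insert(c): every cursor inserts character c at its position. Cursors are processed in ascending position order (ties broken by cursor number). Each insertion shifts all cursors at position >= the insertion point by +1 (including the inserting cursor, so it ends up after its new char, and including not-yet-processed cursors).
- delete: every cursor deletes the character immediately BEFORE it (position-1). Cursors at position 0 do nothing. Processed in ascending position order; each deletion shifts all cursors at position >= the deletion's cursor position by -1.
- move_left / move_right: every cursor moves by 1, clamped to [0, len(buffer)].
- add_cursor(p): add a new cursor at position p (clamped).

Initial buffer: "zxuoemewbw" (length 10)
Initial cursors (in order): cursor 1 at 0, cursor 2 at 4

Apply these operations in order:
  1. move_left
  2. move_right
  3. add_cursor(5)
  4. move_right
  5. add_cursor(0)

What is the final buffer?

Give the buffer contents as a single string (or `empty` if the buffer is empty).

After op 1 (move_left): buffer="zxuoemewbw" (len 10), cursors c1@0 c2@3, authorship ..........
After op 2 (move_right): buffer="zxuoemewbw" (len 10), cursors c1@1 c2@4, authorship ..........
After op 3 (add_cursor(5)): buffer="zxuoemewbw" (len 10), cursors c1@1 c2@4 c3@5, authorship ..........
After op 4 (move_right): buffer="zxuoemewbw" (len 10), cursors c1@2 c2@5 c3@6, authorship ..........
After op 5 (add_cursor(0)): buffer="zxuoemewbw" (len 10), cursors c4@0 c1@2 c2@5 c3@6, authorship ..........

Answer: zxuoemewbw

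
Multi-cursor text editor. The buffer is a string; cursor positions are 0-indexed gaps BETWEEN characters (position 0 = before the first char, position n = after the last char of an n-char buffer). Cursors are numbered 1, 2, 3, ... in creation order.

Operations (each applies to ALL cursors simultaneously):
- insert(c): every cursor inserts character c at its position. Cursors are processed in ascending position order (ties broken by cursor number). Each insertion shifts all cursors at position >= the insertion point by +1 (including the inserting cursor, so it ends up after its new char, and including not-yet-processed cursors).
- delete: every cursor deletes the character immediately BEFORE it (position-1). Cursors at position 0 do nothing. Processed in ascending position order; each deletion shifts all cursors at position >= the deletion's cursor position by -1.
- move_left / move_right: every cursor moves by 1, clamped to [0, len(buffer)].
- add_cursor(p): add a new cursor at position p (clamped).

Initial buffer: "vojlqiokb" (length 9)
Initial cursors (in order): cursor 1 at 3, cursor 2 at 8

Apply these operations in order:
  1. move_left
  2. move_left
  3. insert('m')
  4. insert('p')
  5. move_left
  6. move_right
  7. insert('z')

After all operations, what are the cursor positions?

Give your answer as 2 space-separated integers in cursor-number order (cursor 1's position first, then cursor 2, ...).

After op 1 (move_left): buffer="vojlqiokb" (len 9), cursors c1@2 c2@7, authorship .........
After op 2 (move_left): buffer="vojlqiokb" (len 9), cursors c1@1 c2@6, authorship .........
After op 3 (insert('m')): buffer="vmojlqimokb" (len 11), cursors c1@2 c2@8, authorship .1.....2...
After op 4 (insert('p')): buffer="vmpojlqimpokb" (len 13), cursors c1@3 c2@10, authorship .11.....22...
After op 5 (move_left): buffer="vmpojlqimpokb" (len 13), cursors c1@2 c2@9, authorship .11.....22...
After op 6 (move_right): buffer="vmpojlqimpokb" (len 13), cursors c1@3 c2@10, authorship .11.....22...
After op 7 (insert('z')): buffer="vmpzojlqimpzokb" (len 15), cursors c1@4 c2@12, authorship .111.....222...

Answer: 4 12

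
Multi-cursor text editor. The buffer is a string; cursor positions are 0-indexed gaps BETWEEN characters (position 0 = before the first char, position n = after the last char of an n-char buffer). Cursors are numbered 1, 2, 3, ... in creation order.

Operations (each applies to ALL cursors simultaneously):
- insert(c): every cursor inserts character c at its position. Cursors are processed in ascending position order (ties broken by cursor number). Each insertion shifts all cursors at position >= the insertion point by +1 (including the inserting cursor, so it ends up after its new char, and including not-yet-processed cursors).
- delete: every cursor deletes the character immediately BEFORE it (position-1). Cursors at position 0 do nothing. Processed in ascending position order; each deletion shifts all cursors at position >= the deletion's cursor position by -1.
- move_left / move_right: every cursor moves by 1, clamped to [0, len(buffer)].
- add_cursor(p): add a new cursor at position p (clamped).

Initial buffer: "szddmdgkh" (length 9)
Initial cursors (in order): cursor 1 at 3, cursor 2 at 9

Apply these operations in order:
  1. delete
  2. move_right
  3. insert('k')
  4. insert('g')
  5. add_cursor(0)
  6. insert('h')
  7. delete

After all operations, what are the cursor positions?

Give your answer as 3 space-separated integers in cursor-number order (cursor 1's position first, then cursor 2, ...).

Answer: 5 11 0

Derivation:
After op 1 (delete): buffer="szdmdgk" (len 7), cursors c1@2 c2@7, authorship .......
After op 2 (move_right): buffer="szdmdgk" (len 7), cursors c1@3 c2@7, authorship .......
After op 3 (insert('k')): buffer="szdkmdgkk" (len 9), cursors c1@4 c2@9, authorship ...1....2
After op 4 (insert('g')): buffer="szdkgmdgkkg" (len 11), cursors c1@5 c2@11, authorship ...11....22
After op 5 (add_cursor(0)): buffer="szdkgmdgkkg" (len 11), cursors c3@0 c1@5 c2@11, authorship ...11....22
After op 6 (insert('h')): buffer="hszdkghmdgkkgh" (len 14), cursors c3@1 c1@7 c2@14, authorship 3...111....222
After op 7 (delete): buffer="szdkgmdgkkg" (len 11), cursors c3@0 c1@5 c2@11, authorship ...11....22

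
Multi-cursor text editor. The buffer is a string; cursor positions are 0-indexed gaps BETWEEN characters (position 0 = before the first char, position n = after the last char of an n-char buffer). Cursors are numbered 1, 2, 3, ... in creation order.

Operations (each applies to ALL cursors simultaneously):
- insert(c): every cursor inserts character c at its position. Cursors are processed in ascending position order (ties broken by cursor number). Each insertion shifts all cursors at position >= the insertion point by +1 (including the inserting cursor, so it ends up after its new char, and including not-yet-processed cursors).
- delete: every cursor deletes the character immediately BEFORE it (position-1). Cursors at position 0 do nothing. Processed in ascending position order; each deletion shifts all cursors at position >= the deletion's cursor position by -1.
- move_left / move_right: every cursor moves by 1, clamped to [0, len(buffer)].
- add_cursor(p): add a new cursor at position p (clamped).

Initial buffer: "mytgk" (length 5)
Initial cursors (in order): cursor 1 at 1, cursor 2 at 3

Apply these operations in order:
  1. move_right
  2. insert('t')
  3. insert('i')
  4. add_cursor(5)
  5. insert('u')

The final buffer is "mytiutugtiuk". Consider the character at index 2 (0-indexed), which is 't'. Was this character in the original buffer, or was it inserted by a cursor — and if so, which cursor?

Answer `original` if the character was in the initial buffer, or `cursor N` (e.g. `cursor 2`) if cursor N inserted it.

Answer: cursor 1

Derivation:
After op 1 (move_right): buffer="mytgk" (len 5), cursors c1@2 c2@4, authorship .....
After op 2 (insert('t')): buffer="myttgtk" (len 7), cursors c1@3 c2@6, authorship ..1..2.
After op 3 (insert('i')): buffer="mytitgtik" (len 9), cursors c1@4 c2@8, authorship ..11..22.
After op 4 (add_cursor(5)): buffer="mytitgtik" (len 9), cursors c1@4 c3@5 c2@8, authorship ..11..22.
After op 5 (insert('u')): buffer="mytiutugtiuk" (len 12), cursors c1@5 c3@7 c2@11, authorship ..111.3.222.
Authorship (.=original, N=cursor N): . . 1 1 1 . 3 . 2 2 2 .
Index 2: author = 1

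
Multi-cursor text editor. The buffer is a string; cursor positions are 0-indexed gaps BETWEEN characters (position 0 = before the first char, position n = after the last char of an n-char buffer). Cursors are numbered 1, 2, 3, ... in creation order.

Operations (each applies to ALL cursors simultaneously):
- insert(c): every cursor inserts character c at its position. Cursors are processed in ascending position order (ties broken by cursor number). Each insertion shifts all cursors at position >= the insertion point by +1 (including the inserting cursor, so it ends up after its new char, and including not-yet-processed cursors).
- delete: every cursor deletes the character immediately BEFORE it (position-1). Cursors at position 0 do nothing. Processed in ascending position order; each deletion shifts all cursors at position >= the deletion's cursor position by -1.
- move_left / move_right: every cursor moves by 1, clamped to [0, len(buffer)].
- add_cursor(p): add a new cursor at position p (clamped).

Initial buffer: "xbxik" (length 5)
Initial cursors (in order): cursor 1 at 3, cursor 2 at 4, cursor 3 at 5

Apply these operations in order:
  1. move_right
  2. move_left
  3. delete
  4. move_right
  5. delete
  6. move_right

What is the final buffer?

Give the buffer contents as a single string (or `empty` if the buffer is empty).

Answer: empty

Derivation:
After op 1 (move_right): buffer="xbxik" (len 5), cursors c1@4 c2@5 c3@5, authorship .....
After op 2 (move_left): buffer="xbxik" (len 5), cursors c1@3 c2@4 c3@4, authorship .....
After op 3 (delete): buffer="xk" (len 2), cursors c1@1 c2@1 c3@1, authorship ..
After op 4 (move_right): buffer="xk" (len 2), cursors c1@2 c2@2 c3@2, authorship ..
After op 5 (delete): buffer="" (len 0), cursors c1@0 c2@0 c3@0, authorship 
After op 6 (move_right): buffer="" (len 0), cursors c1@0 c2@0 c3@0, authorship 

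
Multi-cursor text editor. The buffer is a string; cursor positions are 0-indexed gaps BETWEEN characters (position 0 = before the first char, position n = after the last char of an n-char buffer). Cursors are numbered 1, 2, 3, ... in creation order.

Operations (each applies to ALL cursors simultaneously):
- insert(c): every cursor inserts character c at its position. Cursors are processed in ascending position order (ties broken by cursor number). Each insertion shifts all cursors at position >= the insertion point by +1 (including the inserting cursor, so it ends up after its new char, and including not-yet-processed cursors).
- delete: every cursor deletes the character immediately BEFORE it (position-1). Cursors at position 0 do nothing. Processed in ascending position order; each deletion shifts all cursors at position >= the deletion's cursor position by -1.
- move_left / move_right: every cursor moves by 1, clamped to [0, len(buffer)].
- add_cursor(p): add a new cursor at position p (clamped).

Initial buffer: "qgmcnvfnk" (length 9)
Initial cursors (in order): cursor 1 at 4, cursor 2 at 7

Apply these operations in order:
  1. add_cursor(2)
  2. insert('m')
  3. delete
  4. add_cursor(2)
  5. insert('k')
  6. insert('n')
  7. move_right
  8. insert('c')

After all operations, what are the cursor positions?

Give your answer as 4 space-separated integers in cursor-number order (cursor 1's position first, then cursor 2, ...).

Answer: 14 20 9 9

Derivation:
After op 1 (add_cursor(2)): buffer="qgmcnvfnk" (len 9), cursors c3@2 c1@4 c2@7, authorship .........
After op 2 (insert('m')): buffer="qgmmcmnvfmnk" (len 12), cursors c3@3 c1@6 c2@10, authorship ..3..1...2..
After op 3 (delete): buffer="qgmcnvfnk" (len 9), cursors c3@2 c1@4 c2@7, authorship .........
After op 4 (add_cursor(2)): buffer="qgmcnvfnk" (len 9), cursors c3@2 c4@2 c1@4 c2@7, authorship .........
After op 5 (insert('k')): buffer="qgkkmcknvfknk" (len 13), cursors c3@4 c4@4 c1@7 c2@11, authorship ..34..1...2..
After op 6 (insert('n')): buffer="qgkknnmcknnvfknnk" (len 17), cursors c3@6 c4@6 c1@10 c2@15, authorship ..3434..11...22..
After op 7 (move_right): buffer="qgkknnmcknnvfknnk" (len 17), cursors c3@7 c4@7 c1@11 c2@16, authorship ..3434..11...22..
After op 8 (insert('c')): buffer="qgkknnmcccknncvfknnck" (len 21), cursors c3@9 c4@9 c1@14 c2@20, authorship ..3434.34.11.1..22.2.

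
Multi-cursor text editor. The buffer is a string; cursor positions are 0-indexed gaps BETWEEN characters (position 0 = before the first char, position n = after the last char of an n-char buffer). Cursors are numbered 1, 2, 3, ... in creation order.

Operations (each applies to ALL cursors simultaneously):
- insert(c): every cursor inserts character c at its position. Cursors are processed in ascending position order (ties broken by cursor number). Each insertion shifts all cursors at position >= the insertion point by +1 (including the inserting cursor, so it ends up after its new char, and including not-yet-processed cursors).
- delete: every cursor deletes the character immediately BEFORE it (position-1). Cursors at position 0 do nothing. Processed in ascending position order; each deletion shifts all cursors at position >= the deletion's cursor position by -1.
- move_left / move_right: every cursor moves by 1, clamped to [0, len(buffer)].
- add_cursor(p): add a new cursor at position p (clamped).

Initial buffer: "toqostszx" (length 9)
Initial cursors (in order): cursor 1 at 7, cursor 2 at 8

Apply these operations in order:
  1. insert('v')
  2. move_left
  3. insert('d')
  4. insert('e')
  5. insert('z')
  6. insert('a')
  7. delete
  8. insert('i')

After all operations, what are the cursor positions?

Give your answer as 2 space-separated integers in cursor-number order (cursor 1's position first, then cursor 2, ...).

Answer: 11 17

Derivation:
After op 1 (insert('v')): buffer="toqostsvzvx" (len 11), cursors c1@8 c2@10, authorship .......1.2.
After op 2 (move_left): buffer="toqostsvzvx" (len 11), cursors c1@7 c2@9, authorship .......1.2.
After op 3 (insert('d')): buffer="toqostsdvzdvx" (len 13), cursors c1@8 c2@11, authorship .......11.22.
After op 4 (insert('e')): buffer="toqostsdevzdevx" (len 15), cursors c1@9 c2@13, authorship .......111.222.
After op 5 (insert('z')): buffer="toqostsdezvzdezvx" (len 17), cursors c1@10 c2@15, authorship .......1111.2222.
After op 6 (insert('a')): buffer="toqostsdezavzdezavx" (len 19), cursors c1@11 c2@17, authorship .......11111.22222.
After op 7 (delete): buffer="toqostsdezvzdezvx" (len 17), cursors c1@10 c2@15, authorship .......1111.2222.
After op 8 (insert('i')): buffer="toqostsdezivzdezivx" (len 19), cursors c1@11 c2@17, authorship .......11111.22222.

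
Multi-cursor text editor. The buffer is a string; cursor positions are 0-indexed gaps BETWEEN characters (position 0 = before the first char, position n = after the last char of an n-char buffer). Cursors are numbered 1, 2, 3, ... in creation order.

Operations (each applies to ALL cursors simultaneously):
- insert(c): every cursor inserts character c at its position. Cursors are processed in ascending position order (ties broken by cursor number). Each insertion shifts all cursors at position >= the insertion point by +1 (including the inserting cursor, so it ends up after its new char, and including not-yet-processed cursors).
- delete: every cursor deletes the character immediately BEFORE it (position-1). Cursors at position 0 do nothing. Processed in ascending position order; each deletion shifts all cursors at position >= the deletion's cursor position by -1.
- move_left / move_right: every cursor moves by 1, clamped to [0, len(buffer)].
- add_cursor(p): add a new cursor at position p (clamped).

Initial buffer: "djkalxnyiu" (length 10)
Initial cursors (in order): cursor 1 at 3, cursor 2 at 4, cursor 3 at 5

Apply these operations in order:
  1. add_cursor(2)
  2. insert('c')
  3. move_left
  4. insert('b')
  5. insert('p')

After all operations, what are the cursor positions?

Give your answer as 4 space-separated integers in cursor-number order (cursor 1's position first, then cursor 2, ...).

Answer: 8 12 16 4

Derivation:
After op 1 (add_cursor(2)): buffer="djkalxnyiu" (len 10), cursors c4@2 c1@3 c2@4 c3@5, authorship ..........
After op 2 (insert('c')): buffer="djckcaclcxnyiu" (len 14), cursors c4@3 c1@5 c2@7 c3@9, authorship ..4.1.2.3.....
After op 3 (move_left): buffer="djckcaclcxnyiu" (len 14), cursors c4@2 c1@4 c2@6 c3@8, authorship ..4.1.2.3.....
After op 4 (insert('b')): buffer="djbckbcabclbcxnyiu" (len 18), cursors c4@3 c1@6 c2@9 c3@12, authorship ..44.11.22.33.....
After op 5 (insert('p')): buffer="djbpckbpcabpclbpcxnyiu" (len 22), cursors c4@4 c1@8 c2@12 c3@16, authorship ..444.111.222.333.....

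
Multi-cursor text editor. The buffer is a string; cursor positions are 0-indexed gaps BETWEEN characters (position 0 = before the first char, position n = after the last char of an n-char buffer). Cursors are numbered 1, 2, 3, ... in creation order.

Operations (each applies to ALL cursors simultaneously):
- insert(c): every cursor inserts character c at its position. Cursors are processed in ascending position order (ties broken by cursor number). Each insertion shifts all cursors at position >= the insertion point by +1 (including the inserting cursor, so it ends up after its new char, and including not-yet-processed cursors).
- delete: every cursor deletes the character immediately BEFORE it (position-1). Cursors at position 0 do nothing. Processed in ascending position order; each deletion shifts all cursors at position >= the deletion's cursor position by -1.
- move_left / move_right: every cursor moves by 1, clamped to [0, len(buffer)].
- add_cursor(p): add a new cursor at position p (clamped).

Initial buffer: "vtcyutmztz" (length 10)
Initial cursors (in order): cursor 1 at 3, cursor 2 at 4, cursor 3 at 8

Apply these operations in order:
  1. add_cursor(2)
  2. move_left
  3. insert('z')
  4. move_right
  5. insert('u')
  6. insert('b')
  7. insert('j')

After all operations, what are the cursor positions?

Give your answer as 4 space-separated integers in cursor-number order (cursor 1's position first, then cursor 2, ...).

Answer: 11 16 24 6

Derivation:
After op 1 (add_cursor(2)): buffer="vtcyutmztz" (len 10), cursors c4@2 c1@3 c2@4 c3@8, authorship ..........
After op 2 (move_left): buffer="vtcyutmztz" (len 10), cursors c4@1 c1@2 c2@3 c3@7, authorship ..........
After op 3 (insert('z')): buffer="vztzczyutmzztz" (len 14), cursors c4@2 c1@4 c2@6 c3@11, authorship .4.1.2....3...
After op 4 (move_right): buffer="vztzczyutmzztz" (len 14), cursors c4@3 c1@5 c2@7 c3@12, authorship .4.1.2....3...
After op 5 (insert('u')): buffer="vztuzcuzyuutmzzutz" (len 18), cursors c4@4 c1@7 c2@10 c3@16, authorship .4.41.12.2...3.3..
After op 6 (insert('b')): buffer="vztubzcubzyubutmzzubtz" (len 22), cursors c4@5 c1@9 c2@13 c3@20, authorship .4.441.112.22...3.33..
After op 7 (insert('j')): buffer="vztubjzcubjzyubjutmzzubjtz" (len 26), cursors c4@6 c1@11 c2@16 c3@24, authorship .4.4441.1112.222...3.333..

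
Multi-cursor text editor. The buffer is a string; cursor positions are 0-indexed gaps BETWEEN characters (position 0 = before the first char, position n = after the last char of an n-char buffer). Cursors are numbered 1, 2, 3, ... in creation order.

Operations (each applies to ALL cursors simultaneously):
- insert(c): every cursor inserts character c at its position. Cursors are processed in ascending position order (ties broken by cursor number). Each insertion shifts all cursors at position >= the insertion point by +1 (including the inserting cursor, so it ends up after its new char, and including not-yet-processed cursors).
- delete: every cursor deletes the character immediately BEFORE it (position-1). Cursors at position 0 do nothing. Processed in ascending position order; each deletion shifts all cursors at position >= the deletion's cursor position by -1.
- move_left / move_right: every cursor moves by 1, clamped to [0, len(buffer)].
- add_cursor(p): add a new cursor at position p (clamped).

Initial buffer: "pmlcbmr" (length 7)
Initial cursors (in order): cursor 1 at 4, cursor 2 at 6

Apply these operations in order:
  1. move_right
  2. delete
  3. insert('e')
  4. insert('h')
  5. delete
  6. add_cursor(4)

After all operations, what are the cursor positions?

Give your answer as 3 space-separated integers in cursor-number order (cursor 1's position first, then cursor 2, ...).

Answer: 5 7 4

Derivation:
After op 1 (move_right): buffer="pmlcbmr" (len 7), cursors c1@5 c2@7, authorship .......
After op 2 (delete): buffer="pmlcm" (len 5), cursors c1@4 c2@5, authorship .....
After op 3 (insert('e')): buffer="pmlceme" (len 7), cursors c1@5 c2@7, authorship ....1.2
After op 4 (insert('h')): buffer="pmlcehmeh" (len 9), cursors c1@6 c2@9, authorship ....11.22
After op 5 (delete): buffer="pmlceme" (len 7), cursors c1@5 c2@7, authorship ....1.2
After op 6 (add_cursor(4)): buffer="pmlceme" (len 7), cursors c3@4 c1@5 c2@7, authorship ....1.2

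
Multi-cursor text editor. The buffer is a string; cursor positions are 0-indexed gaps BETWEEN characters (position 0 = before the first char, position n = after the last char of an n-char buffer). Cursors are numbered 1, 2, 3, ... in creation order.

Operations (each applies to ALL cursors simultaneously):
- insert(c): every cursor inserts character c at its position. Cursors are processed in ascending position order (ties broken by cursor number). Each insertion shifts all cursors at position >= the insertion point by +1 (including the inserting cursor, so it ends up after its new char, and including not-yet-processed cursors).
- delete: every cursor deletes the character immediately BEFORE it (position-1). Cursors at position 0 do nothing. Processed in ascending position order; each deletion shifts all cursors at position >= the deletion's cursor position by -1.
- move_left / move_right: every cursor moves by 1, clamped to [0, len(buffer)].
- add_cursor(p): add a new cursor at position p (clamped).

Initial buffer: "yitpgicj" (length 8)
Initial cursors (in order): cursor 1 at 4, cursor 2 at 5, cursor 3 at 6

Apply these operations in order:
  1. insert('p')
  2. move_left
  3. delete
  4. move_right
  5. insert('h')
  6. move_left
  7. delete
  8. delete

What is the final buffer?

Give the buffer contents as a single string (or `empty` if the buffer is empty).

After op 1 (insert('p')): buffer="yitppgpipcj" (len 11), cursors c1@5 c2@7 c3@9, authorship ....1.2.3..
After op 2 (move_left): buffer="yitppgpipcj" (len 11), cursors c1@4 c2@6 c3@8, authorship ....1.2.3..
After op 3 (delete): buffer="yitpppcj" (len 8), cursors c1@3 c2@4 c3@5, authorship ...123..
After op 4 (move_right): buffer="yitpppcj" (len 8), cursors c1@4 c2@5 c3@6, authorship ...123..
After op 5 (insert('h')): buffer="yitphphphcj" (len 11), cursors c1@5 c2@7 c3@9, authorship ...112233..
After op 6 (move_left): buffer="yitphphphcj" (len 11), cursors c1@4 c2@6 c3@8, authorship ...112233..
After op 7 (delete): buffer="yithhhcj" (len 8), cursors c1@3 c2@4 c3@5, authorship ...123..
After op 8 (delete): buffer="yihcj" (len 5), cursors c1@2 c2@2 c3@2, authorship ..3..

Answer: yihcj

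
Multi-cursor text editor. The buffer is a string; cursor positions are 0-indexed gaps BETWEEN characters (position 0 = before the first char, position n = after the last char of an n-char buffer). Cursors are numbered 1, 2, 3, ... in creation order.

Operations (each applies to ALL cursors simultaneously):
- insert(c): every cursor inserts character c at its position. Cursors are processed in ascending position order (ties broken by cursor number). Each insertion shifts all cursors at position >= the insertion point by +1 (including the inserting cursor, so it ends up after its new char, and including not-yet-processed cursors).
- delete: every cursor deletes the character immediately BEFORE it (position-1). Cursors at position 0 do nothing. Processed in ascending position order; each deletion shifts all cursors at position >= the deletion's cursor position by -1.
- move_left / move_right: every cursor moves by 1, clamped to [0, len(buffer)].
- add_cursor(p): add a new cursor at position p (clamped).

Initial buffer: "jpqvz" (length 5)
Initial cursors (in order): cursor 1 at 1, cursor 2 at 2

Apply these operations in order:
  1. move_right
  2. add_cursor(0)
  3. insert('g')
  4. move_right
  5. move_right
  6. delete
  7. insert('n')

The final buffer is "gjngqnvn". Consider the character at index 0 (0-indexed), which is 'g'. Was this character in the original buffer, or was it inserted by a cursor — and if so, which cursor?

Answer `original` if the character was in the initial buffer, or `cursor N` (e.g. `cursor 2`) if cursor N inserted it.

After op 1 (move_right): buffer="jpqvz" (len 5), cursors c1@2 c2@3, authorship .....
After op 2 (add_cursor(0)): buffer="jpqvz" (len 5), cursors c3@0 c1@2 c2@3, authorship .....
After op 3 (insert('g')): buffer="gjpgqgvz" (len 8), cursors c3@1 c1@4 c2@6, authorship 3..1.2..
After op 4 (move_right): buffer="gjpgqgvz" (len 8), cursors c3@2 c1@5 c2@7, authorship 3..1.2..
After op 5 (move_right): buffer="gjpgqgvz" (len 8), cursors c3@3 c1@6 c2@8, authorship 3..1.2..
After op 6 (delete): buffer="gjgqv" (len 5), cursors c3@2 c1@4 c2@5, authorship 3.1..
After op 7 (insert('n')): buffer="gjngqnvn" (len 8), cursors c3@3 c1@6 c2@8, authorship 3.31.1.2
Authorship (.=original, N=cursor N): 3 . 3 1 . 1 . 2
Index 0: author = 3

Answer: cursor 3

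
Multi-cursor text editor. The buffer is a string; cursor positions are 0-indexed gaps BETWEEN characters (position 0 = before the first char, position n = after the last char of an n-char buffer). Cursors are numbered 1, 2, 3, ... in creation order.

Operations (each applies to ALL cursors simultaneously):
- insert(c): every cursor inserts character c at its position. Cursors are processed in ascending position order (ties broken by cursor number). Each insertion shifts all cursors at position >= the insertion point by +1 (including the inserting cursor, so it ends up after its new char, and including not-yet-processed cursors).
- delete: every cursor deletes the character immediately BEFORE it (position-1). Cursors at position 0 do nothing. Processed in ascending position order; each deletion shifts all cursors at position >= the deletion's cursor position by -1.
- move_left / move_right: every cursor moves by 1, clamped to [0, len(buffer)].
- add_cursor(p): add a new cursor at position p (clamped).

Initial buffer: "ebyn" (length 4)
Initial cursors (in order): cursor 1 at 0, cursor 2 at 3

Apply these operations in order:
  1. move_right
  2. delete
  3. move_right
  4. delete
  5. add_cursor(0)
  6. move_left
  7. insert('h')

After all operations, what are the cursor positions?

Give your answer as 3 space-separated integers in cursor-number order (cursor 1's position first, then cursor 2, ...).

Answer: 3 3 3

Derivation:
After op 1 (move_right): buffer="ebyn" (len 4), cursors c1@1 c2@4, authorship ....
After op 2 (delete): buffer="by" (len 2), cursors c1@0 c2@2, authorship ..
After op 3 (move_right): buffer="by" (len 2), cursors c1@1 c2@2, authorship ..
After op 4 (delete): buffer="" (len 0), cursors c1@0 c2@0, authorship 
After op 5 (add_cursor(0)): buffer="" (len 0), cursors c1@0 c2@0 c3@0, authorship 
After op 6 (move_left): buffer="" (len 0), cursors c1@0 c2@0 c3@0, authorship 
After op 7 (insert('h')): buffer="hhh" (len 3), cursors c1@3 c2@3 c3@3, authorship 123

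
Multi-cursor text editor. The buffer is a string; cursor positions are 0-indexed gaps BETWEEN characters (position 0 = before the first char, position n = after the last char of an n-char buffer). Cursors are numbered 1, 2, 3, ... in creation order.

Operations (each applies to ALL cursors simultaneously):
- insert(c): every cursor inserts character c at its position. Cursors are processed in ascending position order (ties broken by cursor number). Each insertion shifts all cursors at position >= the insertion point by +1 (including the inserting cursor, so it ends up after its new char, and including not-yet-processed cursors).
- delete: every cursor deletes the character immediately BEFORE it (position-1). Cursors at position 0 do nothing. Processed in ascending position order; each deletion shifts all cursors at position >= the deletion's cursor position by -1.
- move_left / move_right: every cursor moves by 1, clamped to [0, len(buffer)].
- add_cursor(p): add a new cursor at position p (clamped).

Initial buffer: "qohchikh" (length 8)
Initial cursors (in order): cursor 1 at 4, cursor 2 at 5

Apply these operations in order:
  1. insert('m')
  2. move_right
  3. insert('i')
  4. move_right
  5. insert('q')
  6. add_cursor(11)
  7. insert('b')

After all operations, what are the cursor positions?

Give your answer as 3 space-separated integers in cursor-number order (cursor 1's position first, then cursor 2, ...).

Answer: 10 16 13

Derivation:
After op 1 (insert('m')): buffer="qohcmhmikh" (len 10), cursors c1@5 c2@7, authorship ....1.2...
After op 2 (move_right): buffer="qohcmhmikh" (len 10), cursors c1@6 c2@8, authorship ....1.2...
After op 3 (insert('i')): buffer="qohcmhimiikh" (len 12), cursors c1@7 c2@10, authorship ....1.12.2..
After op 4 (move_right): buffer="qohcmhimiikh" (len 12), cursors c1@8 c2@11, authorship ....1.12.2..
After op 5 (insert('q')): buffer="qohcmhimqiikqh" (len 14), cursors c1@9 c2@13, authorship ....1.121.2.2.
After op 6 (add_cursor(11)): buffer="qohcmhimqiikqh" (len 14), cursors c1@9 c3@11 c2@13, authorship ....1.121.2.2.
After op 7 (insert('b')): buffer="qohcmhimqbiibkqbh" (len 17), cursors c1@10 c3@13 c2@16, authorship ....1.1211.23.22.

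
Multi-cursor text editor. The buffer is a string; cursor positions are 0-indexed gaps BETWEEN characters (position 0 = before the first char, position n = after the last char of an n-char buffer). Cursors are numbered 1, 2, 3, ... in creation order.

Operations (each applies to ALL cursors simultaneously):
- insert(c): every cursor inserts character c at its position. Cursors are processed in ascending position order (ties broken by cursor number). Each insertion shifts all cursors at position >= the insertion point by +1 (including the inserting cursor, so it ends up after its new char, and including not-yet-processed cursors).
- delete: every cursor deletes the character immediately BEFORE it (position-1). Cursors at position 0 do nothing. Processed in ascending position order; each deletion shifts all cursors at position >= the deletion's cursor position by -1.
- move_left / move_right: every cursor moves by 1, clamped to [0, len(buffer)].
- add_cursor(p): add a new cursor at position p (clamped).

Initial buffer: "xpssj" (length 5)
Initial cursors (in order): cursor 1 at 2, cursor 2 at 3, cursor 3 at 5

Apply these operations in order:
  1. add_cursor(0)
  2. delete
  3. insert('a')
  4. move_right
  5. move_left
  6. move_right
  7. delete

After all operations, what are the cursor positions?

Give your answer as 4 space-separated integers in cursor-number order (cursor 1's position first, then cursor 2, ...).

After op 1 (add_cursor(0)): buffer="xpssj" (len 5), cursors c4@0 c1@2 c2@3 c3@5, authorship .....
After op 2 (delete): buffer="xs" (len 2), cursors c4@0 c1@1 c2@1 c3@2, authorship ..
After op 3 (insert('a')): buffer="axaasa" (len 6), cursors c4@1 c1@4 c2@4 c3@6, authorship 4.12.3
After op 4 (move_right): buffer="axaasa" (len 6), cursors c4@2 c1@5 c2@5 c3@6, authorship 4.12.3
After op 5 (move_left): buffer="axaasa" (len 6), cursors c4@1 c1@4 c2@4 c3@5, authorship 4.12.3
After op 6 (move_right): buffer="axaasa" (len 6), cursors c4@2 c1@5 c2@5 c3@6, authorship 4.12.3
After op 7 (delete): buffer="aa" (len 2), cursors c4@1 c1@2 c2@2 c3@2, authorship 41

Answer: 2 2 2 1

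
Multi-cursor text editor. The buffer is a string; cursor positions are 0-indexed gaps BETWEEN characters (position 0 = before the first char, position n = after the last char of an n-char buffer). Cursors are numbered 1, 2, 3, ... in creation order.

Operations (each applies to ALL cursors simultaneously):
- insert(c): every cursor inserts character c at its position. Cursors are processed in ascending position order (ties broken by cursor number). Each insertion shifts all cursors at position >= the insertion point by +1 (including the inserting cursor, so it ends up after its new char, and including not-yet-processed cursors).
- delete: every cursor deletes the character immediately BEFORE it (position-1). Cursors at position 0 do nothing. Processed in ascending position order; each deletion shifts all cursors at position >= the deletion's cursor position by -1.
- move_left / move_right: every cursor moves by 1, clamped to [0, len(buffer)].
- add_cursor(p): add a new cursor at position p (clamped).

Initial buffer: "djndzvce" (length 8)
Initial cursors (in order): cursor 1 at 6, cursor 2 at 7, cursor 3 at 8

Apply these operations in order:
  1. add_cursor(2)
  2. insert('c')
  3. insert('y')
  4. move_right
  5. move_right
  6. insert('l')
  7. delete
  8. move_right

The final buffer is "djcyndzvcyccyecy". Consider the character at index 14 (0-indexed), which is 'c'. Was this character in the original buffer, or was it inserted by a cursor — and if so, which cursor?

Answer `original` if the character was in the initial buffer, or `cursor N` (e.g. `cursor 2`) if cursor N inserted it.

Answer: cursor 3

Derivation:
After op 1 (add_cursor(2)): buffer="djndzvce" (len 8), cursors c4@2 c1@6 c2@7 c3@8, authorship ........
After op 2 (insert('c')): buffer="djcndzvcccec" (len 12), cursors c4@3 c1@8 c2@10 c3@12, authorship ..4....1.2.3
After op 3 (insert('y')): buffer="djcyndzvcyccyecy" (len 16), cursors c4@4 c1@10 c2@13 c3@16, authorship ..44....11.22.33
After op 4 (move_right): buffer="djcyndzvcyccyecy" (len 16), cursors c4@5 c1@11 c2@14 c3@16, authorship ..44....11.22.33
After op 5 (move_right): buffer="djcyndzvcyccyecy" (len 16), cursors c4@6 c1@12 c2@15 c3@16, authorship ..44....11.22.33
After op 6 (insert('l')): buffer="djcyndlzvcycclyeclyl" (len 20), cursors c4@7 c1@14 c2@18 c3@20, authorship ..44..4..11.212.3233
After op 7 (delete): buffer="djcyndzvcyccyecy" (len 16), cursors c4@6 c1@12 c2@15 c3@16, authorship ..44....11.22.33
After op 8 (move_right): buffer="djcyndzvcyccyecy" (len 16), cursors c4@7 c1@13 c2@16 c3@16, authorship ..44....11.22.33
Authorship (.=original, N=cursor N): . . 4 4 . . . . 1 1 . 2 2 . 3 3
Index 14: author = 3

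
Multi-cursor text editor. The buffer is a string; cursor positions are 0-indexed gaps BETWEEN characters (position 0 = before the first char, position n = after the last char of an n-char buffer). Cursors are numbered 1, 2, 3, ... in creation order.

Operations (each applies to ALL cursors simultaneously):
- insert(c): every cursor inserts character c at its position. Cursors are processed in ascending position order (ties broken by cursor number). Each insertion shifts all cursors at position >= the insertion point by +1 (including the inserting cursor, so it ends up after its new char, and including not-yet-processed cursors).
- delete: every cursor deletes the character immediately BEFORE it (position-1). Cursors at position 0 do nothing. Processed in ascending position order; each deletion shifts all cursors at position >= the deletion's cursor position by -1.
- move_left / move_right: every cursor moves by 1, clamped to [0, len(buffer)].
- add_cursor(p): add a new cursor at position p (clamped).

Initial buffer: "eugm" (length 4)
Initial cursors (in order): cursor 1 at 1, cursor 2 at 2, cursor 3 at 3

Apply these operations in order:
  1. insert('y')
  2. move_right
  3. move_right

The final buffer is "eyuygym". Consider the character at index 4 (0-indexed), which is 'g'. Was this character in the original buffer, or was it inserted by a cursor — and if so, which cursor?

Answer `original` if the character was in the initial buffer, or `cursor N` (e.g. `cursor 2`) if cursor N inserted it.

After op 1 (insert('y')): buffer="eyuygym" (len 7), cursors c1@2 c2@4 c3@6, authorship .1.2.3.
After op 2 (move_right): buffer="eyuygym" (len 7), cursors c1@3 c2@5 c3@7, authorship .1.2.3.
After op 3 (move_right): buffer="eyuygym" (len 7), cursors c1@4 c2@6 c3@7, authorship .1.2.3.
Authorship (.=original, N=cursor N): . 1 . 2 . 3 .
Index 4: author = original

Answer: original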